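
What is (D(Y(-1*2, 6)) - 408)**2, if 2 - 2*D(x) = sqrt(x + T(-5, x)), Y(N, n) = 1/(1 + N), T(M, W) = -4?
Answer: (814 + I*sqrt(5))**2/4 ≈ 1.6565e+5 + 910.08*I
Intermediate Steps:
D(x) = 1 - sqrt(-4 + x)/2 (D(x) = 1 - sqrt(x - 4)/2 = 1 - sqrt(-4 + x)/2)
(D(Y(-1*2, 6)) - 408)**2 = ((1 - sqrt(-4 + 1/(1 - 1*2))/2) - 408)**2 = ((1 - sqrt(-4 + 1/(1 - 2))/2) - 408)**2 = ((1 - sqrt(-4 + 1/(-1))/2) - 408)**2 = ((1 - sqrt(-4 - 1)/2) - 408)**2 = ((1 - I*sqrt(5)/2) - 408)**2 = (-407 - I*sqrt(5)/2)**2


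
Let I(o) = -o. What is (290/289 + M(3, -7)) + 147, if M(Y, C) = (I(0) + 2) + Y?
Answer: 44218/289 ≈ 153.00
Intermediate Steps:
M(Y, C) = 2 + Y (M(Y, C) = (-1*0 + 2) + Y = (0 + 2) + Y = 2 + Y)
(290/289 + M(3, -7)) + 147 = (290/289 + (2 + 3)) + 147 = (290*(1/289) + 5) + 147 = (290/289 + 5) + 147 = 1735/289 + 147 = 44218/289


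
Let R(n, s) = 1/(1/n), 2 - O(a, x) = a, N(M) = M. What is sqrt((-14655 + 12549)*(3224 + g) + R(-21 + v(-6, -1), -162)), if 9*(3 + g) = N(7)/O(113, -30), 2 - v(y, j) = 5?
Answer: 12*I*sqrt(64489742)/37 ≈ 2604.5*I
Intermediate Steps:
v(y, j) = -3 (v(y, j) = 2 - 1*5 = 2 - 5 = -3)
O(a, x) = 2 - a
g = -3004/999 (g = -3 + (7/(2 - 1*113))/9 = -3 + (7/(2 - 113))/9 = -3 + (7/(-111))/9 = -3 + (7*(-1/111))/9 = -3 + (1/9)*(-7/111) = -3 - 7/999 = -3004/999 ≈ -3.0070)
R(n, s) = n
sqrt((-14655 + 12549)*(3224 + g) + R(-21 + v(-6, -1), -162)) = sqrt((-14655 + 12549)*(3224 - 3004/999) + (-21 - 3)) = sqrt(-2106*3217772/999 - 24) = sqrt(-250986216/37 - 24) = sqrt(-250987104/37) = 12*I*sqrt(64489742)/37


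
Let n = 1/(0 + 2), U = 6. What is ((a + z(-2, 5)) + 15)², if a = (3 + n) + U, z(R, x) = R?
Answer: 2025/4 ≈ 506.25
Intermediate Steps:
n = ½ (n = 1/2 = ½ ≈ 0.50000)
a = 19/2 (a = (3 + ½) + 6 = 7/2 + 6 = 19/2 ≈ 9.5000)
((a + z(-2, 5)) + 15)² = ((19/2 - 2) + 15)² = (15/2 + 15)² = (45/2)² = 2025/4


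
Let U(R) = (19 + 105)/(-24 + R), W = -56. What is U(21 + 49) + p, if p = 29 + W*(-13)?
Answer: 17473/23 ≈ 759.70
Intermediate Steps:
U(R) = 124/(-24 + R)
p = 757 (p = 29 - 56*(-13) = 29 + 728 = 757)
U(21 + 49) + p = 124/(-24 + (21 + 49)) + 757 = 124/(-24 + 70) + 757 = 124/46 + 757 = 124*(1/46) + 757 = 62/23 + 757 = 17473/23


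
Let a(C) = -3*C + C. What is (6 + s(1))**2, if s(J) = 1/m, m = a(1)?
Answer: 121/4 ≈ 30.250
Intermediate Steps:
a(C) = -2*C
m = -2 (m = -2*1 = -2)
s(J) = -1/2 (s(J) = 1/(-2) = -1/2)
(6 + s(1))**2 = (6 - 1/2)**2 = (11/2)**2 = 121/4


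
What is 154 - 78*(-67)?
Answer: 5380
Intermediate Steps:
154 - 78*(-67) = 154 + 5226 = 5380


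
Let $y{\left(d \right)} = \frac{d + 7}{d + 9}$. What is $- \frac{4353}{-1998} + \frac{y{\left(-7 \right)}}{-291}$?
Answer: $\frac{1451}{666} \approx 2.1787$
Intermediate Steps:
$y{\left(d \right)} = \frac{7 + d}{9 + d}$
$- \frac{4353}{-1998} + \frac{y{\left(-7 \right)}}{-291} = - \frac{4353}{-1998} + \frac{\frac{1}{9 - 7} \left(7 - 7\right)}{-291} = \left(-4353\right) \left(- \frac{1}{1998}\right) + \frac{1}{2} \cdot 0 \left(- \frac{1}{291}\right) = \frac{1451}{666} + \frac{1}{2} \cdot 0 \left(- \frac{1}{291}\right) = \frac{1451}{666} + 0 \left(- \frac{1}{291}\right) = \frac{1451}{666} + 0 = \frac{1451}{666}$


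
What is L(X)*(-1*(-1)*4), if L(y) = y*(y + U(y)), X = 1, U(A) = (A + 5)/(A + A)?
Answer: 16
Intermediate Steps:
U(A) = (5 + A)/(2*A) (U(A) = (5 + A)/((2*A)) = (5 + A)*(1/(2*A)) = (5 + A)/(2*A))
L(y) = y*(y + (5 + y)/(2*y))
L(X)*(-1*(-1)*4) = (5/2 + 1² + (½)*1)*(-1*(-1)*4) = (5/2 + 1 + ½)*(1*4) = 4*4 = 16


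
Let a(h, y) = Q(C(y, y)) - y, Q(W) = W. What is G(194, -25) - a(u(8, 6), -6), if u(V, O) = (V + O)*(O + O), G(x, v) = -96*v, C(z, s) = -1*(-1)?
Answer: 2393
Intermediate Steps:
C(z, s) = 1
u(V, O) = 2*O*(O + V) (u(V, O) = (O + V)*(2*O) = 2*O*(O + V))
a(h, y) = 1 - y
G(194, -25) - a(u(8, 6), -6) = -96*(-25) - (1 - 1*(-6)) = 2400 - (1 + 6) = 2400 - 1*7 = 2400 - 7 = 2393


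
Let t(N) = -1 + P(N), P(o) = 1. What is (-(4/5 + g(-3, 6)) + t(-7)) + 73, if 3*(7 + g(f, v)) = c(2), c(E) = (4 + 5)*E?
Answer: 366/5 ≈ 73.200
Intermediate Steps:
c(E) = 9*E
g(f, v) = -1 (g(f, v) = -7 + (9*2)/3 = -7 + (⅓)*18 = -7 + 6 = -1)
t(N) = 0 (t(N) = -1 + 1 = 0)
(-(4/5 + g(-3, 6)) + t(-7)) + 73 = (-(4/5 - 1) + 0) + 73 = (-(4*(⅕) - 1) + 0) + 73 = (-(⅘ - 1) + 0) + 73 = (-1*(-⅕) + 0) + 73 = (⅕ + 0) + 73 = ⅕ + 73 = 366/5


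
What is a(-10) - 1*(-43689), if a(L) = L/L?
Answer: 43690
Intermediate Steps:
a(L) = 1
a(-10) - 1*(-43689) = 1 - 1*(-43689) = 1 + 43689 = 43690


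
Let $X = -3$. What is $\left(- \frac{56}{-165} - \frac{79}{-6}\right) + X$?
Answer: $\frac{3467}{330} \approx 10.506$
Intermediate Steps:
$\left(- \frac{56}{-165} - \frac{79}{-6}\right) + X = \left(- \frac{56}{-165} - \frac{79}{-6}\right) - 3 = \left(\left(-56\right) \left(- \frac{1}{165}\right) - - \frac{79}{6}\right) - 3 = \left(\frac{56}{165} + \frac{79}{6}\right) - 3 = \frac{4457}{330} - 3 = \frac{3467}{330}$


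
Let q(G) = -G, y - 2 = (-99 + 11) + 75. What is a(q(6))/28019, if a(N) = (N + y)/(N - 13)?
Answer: 17/532361 ≈ 3.1933e-5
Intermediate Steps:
y = -11 (y = 2 + ((-99 + 11) + 75) = 2 + (-88 + 75) = 2 - 13 = -11)
a(N) = (-11 + N)/(-13 + N) (a(N) = (N - 11)/(N - 13) = (-11 + N)/(-13 + N))
a(q(6))/28019 = ((-11 - 1*6)/(-13 - 1*6))/28019 = ((-11 - 6)/(-13 - 6))*(1/28019) = (-17/(-19))*(1/28019) = -1/19*(-17)*(1/28019) = (17/19)*(1/28019) = 17/532361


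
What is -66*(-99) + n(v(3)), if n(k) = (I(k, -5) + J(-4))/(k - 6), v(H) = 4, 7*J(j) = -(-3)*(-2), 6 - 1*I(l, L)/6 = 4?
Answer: 45699/7 ≈ 6528.4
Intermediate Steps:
I(l, L) = 12 (I(l, L) = 36 - 6*4 = 36 - 24 = 12)
J(j) = -6/7 (J(j) = (-(-3)*(-2))/7 = (-1*6)/7 = (⅐)*(-6) = -6/7)
n(k) = 78/(7*(-6 + k)) (n(k) = (12 - 6/7)/(k - 6) = 78/(7*(-6 + k)))
-66*(-99) + n(v(3)) = -66*(-99) + 78/(7*(-6 + 4)) = 6534 + (78/7)/(-2) = 6534 + (78/7)*(-½) = 6534 - 39/7 = 45699/7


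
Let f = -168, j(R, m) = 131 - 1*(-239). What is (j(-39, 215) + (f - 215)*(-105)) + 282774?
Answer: 323359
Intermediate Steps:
j(R, m) = 370 (j(R, m) = 131 + 239 = 370)
(j(-39, 215) + (f - 215)*(-105)) + 282774 = (370 + (-168 - 215)*(-105)) + 282774 = (370 - 383*(-105)) + 282774 = (370 + 40215) + 282774 = 40585 + 282774 = 323359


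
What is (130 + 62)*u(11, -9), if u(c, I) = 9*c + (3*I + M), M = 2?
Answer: 14208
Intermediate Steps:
u(c, I) = 2 + 3*I + 9*c (u(c, I) = 9*c + (3*I + 2) = 9*c + (2 + 3*I) = 2 + 3*I + 9*c)
(130 + 62)*u(11, -9) = (130 + 62)*(2 + 3*(-9) + 9*11) = 192*(2 - 27 + 99) = 192*74 = 14208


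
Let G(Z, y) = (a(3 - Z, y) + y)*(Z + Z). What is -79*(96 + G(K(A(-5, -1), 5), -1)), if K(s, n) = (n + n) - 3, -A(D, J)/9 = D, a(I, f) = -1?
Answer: -5372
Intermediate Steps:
A(D, J) = -9*D
K(s, n) = -3 + 2*n (K(s, n) = 2*n - 3 = -3 + 2*n)
G(Z, y) = 2*Z*(-1 + y) (G(Z, y) = (-1 + y)*(Z + Z) = (-1 + y)*(2*Z) = 2*Z*(-1 + y))
-79*(96 + G(K(A(-5, -1), 5), -1)) = -79*(96 + 2*(-3 + 2*5)*(-1 - 1)) = -79*(96 + 2*(-3 + 10)*(-2)) = -79*(96 + 2*7*(-2)) = -79*(96 - 28) = -79*68 = -5372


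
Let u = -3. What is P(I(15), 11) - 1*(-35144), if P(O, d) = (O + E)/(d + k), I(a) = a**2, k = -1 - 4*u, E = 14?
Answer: 773407/22 ≈ 35155.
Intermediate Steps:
k = 11 (k = -1 - 4*(-3) = -1 + 12 = 11)
P(O, d) = (14 + O)/(11 + d) (P(O, d) = (O + 14)/(d + 11) = (14 + O)/(11 + d))
P(I(15), 11) - 1*(-35144) = (14 + 15**2)/(11 + 11) - 1*(-35144) = (14 + 225)/22 + 35144 = (1/22)*239 + 35144 = 239/22 + 35144 = 773407/22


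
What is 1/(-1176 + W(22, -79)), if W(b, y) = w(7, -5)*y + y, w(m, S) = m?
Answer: -1/1808 ≈ -0.00055310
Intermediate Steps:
W(b, y) = 8*y (W(b, y) = 7*y + y = 8*y)
1/(-1176 + W(22, -79)) = 1/(-1176 + 8*(-79)) = 1/(-1176 - 632) = 1/(-1808) = -1/1808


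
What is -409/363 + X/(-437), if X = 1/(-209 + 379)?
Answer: -30384973/26967270 ≈ -1.1267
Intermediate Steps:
X = 1/170 ≈ 0.0058824
-409/363 + X/(-437) = -409/363 + (1/170)/(-437) = -409*1/363 + (1/170)*(-1/437) = -409/363 - 1/74290 = -30384973/26967270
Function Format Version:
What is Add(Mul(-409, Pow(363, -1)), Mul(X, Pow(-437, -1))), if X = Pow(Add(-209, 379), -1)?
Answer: Rational(-30384973, 26967270) ≈ -1.1267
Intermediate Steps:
X = Rational(1, 170) (X = Pow(170, -1) = Rational(1, 170) ≈ 0.0058824)
Add(Mul(-409, Pow(363, -1)), Mul(X, Pow(-437, -1))) = Add(Mul(-409, Pow(363, -1)), Mul(Rational(1, 170), Pow(-437, -1))) = Add(Mul(-409, Rational(1, 363)), Mul(Rational(1, 170), Rational(-1, 437))) = Add(Rational(-409, 363), Rational(-1, 74290)) = Rational(-30384973, 26967270)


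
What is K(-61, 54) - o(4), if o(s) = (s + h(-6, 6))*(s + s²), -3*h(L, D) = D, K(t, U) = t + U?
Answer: -47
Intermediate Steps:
K(t, U) = U + t
h(L, D) = -D/3
o(s) = (-2 + s)*(s + s²) (o(s) = (s - ⅓*6)*(s + s²) = (s - 2)*(s + s²) = (-2 + s)*(s + s²))
K(-61, 54) - o(4) = (54 - 61) - 4*(-2 + 4² - 1*4) = -7 - 4*(-2 + 16 - 4) = -7 - 4*10 = -7 - 1*40 = -7 - 40 = -47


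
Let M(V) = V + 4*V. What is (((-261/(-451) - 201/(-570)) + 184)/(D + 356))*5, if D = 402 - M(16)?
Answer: 15846767/11619564 ≈ 1.3638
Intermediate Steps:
M(V) = 5*V
D = 322 (D = 402 - 5*16 = 402 - 1*80 = 402 - 80 = 322)
(((-261/(-451) - 201/(-570)) + 184)/(D + 356))*5 = (((-261/(-451) - 201/(-570)) + 184)/(322 + 356))*5 = (((-261*(-1/451) - 201*(-1/570)) + 184)/678)*5 = (((261/451 + 67/190) + 184)*(1/678))*5 = ((79807/85690 + 184)*(1/678))*5 = ((15846767/85690)*(1/678))*5 = (15846767/58097820)*5 = 15846767/11619564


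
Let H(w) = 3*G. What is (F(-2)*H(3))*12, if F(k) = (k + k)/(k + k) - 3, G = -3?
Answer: 216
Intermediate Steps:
H(w) = -9 (H(w) = 3*(-3) = -9)
F(k) = -2 (F(k) = (2*k)/((2*k)) - 3 = (2*k)*(1/(2*k)) - 3 = 1 - 3 = -2)
(F(-2)*H(3))*12 = -2*(-9)*12 = 18*12 = 216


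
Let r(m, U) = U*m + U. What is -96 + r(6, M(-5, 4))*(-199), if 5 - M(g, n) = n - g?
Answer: 5476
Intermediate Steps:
M(g, n) = 5 + g - n (M(g, n) = 5 - (n - g) = 5 + (g - n) = 5 + g - n)
r(m, U) = U + U*m
-96 + r(6, M(-5, 4))*(-199) = -96 + ((5 - 5 - 1*4)*(1 + 6))*(-199) = -96 + ((5 - 5 - 4)*7)*(-199) = -96 - 4*7*(-199) = -96 - 28*(-199) = -96 + 5572 = 5476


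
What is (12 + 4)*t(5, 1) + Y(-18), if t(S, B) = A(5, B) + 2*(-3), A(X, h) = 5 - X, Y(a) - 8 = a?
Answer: -106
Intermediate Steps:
Y(a) = 8 + a
t(S, B) = -6 (t(S, B) = (5 - 1*5) + 2*(-3) = (5 - 5) - 6 = 0 - 6 = -6)
(12 + 4)*t(5, 1) + Y(-18) = (12 + 4)*(-6) + (8 - 18) = 16*(-6) - 10 = -96 - 10 = -106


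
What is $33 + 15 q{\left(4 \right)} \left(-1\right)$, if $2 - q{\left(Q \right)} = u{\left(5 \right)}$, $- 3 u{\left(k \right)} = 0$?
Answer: $3$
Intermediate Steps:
$u{\left(k \right)} = 0$ ($u{\left(k \right)} = \left(- \frac{1}{3}\right) 0 = 0$)
$q{\left(Q \right)} = 2$ ($q{\left(Q \right)} = 2 - 0 = 2 + 0 = 2$)
$33 + 15 q{\left(4 \right)} \left(-1\right) = 33 + 15 \cdot 2 \left(-1\right) = 33 + 15 \left(-2\right) = 33 - 30 = 3$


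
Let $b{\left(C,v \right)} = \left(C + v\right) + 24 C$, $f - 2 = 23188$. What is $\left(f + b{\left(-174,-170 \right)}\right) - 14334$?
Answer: $4336$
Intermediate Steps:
$f = 23190$ ($f = 2 + 23188 = 23190$)
$b{\left(C,v \right)} = v + 25 C$
$\left(f + b{\left(-174,-170 \right)}\right) - 14334 = \left(23190 + \left(-170 + 25 \left(-174\right)\right)\right) - 14334 = \left(23190 - 4520\right) - 14334 = 18670 - 14334 = 4336$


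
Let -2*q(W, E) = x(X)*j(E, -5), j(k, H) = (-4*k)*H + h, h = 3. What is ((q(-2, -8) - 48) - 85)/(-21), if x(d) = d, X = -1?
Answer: 141/14 ≈ 10.071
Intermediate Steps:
j(k, H) = 3 - 4*H*k (j(k, H) = (-4*k)*H + 3 = -4*H*k + 3 = 3 - 4*H*k)
q(W, E) = 3/2 + 10*E (q(W, E) = -(-1)*(3 - 4*(-5)*E)/2 = -(-1)*(3 + 20*E)/2 = -(-3 - 20*E)/2 = 3/2 + 10*E)
((q(-2, -8) - 48) - 85)/(-21) = (((3/2 + 10*(-8)) - 48) - 85)/(-21) = (((3/2 - 80) - 48) - 85)*(-1/21) = ((-157/2 - 48) - 85)*(-1/21) = (-253/2 - 85)*(-1/21) = -423/2*(-1/21) = 141/14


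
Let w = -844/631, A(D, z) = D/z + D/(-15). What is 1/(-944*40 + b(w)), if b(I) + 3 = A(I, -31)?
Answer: -293415/11080191821 ≈ -2.6481e-5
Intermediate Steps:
A(D, z) = -D/15 + D/z (A(D, z) = D/z + D*(-1/15) = D/z - D/15 = -D/15 + D/z)
w = -844/631 (w = -844*1/631 = -844/631 ≈ -1.3376)
b(I) = -3 - 46*I/465 (b(I) = -3 + (-I/15 + I/(-31)) = -3 + (-I/15 + I*(-1/31)) = -3 + (-I/15 - I/31) = -3 - 46*I/465)
1/(-944*40 + b(w)) = 1/(-944*40 + (-3 - 46/465*(-844/631))) = 1/(-37760 + (-3 + 38824/293415)) = 1/(-37760 - 841421/293415) = 1/(-11080191821/293415) = -293415/11080191821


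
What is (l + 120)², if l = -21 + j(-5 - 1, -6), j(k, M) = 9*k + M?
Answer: 1521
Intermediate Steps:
j(k, M) = M + 9*k
l = -81 (l = -21 + (-6 + 9*(-5 - 1)) = -21 + (-6 + 9*(-6)) = -21 + (-6 - 54) = -21 - 60 = -81)
(l + 120)² = (-81 + 120)² = 39² = 1521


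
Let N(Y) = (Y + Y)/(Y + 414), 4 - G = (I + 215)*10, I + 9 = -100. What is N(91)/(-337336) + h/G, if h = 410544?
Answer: -364260895511/936950740 ≈ -388.77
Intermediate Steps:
I = -109 (I = -9 - 100 = -109)
G = -1056 (G = 4 - (-109 + 215)*10 = 4 - 106*10 = 4 - 1*1060 = 4 - 1060 = -1056)
N(Y) = 2*Y/(414 + Y) (N(Y) = (2*Y)/(414 + Y) = 2*Y/(414 + Y))
N(91)/(-337336) + h/G = (2*91/(414 + 91))/(-337336) + 410544/(-1056) = (2*91/505)*(-1/337336) + 410544*(-1/1056) = (2*91*(1/505))*(-1/337336) - 8553/22 = (182/505)*(-1/337336) - 8553/22 = -91/85177340 - 8553/22 = -364260895511/936950740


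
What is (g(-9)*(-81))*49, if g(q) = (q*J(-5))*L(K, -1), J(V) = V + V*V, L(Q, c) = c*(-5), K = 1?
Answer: 3572100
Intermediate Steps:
L(Q, c) = -5*c
J(V) = V + V²
g(q) = 100*q (g(q) = (q*(-5*(1 - 5)))*(-5*(-1)) = (q*(-5*(-4)))*5 = (q*20)*5 = (20*q)*5 = 100*q)
(g(-9)*(-81))*49 = ((100*(-9))*(-81))*49 = -900*(-81)*49 = 72900*49 = 3572100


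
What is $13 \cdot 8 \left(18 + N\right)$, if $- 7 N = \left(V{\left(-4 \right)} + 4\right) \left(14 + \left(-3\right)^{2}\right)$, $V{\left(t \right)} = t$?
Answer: $1872$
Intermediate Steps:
$N = 0$ ($N = - \frac{\left(-4 + 4\right) \left(14 + \left(-3\right)^{2}\right)}{7} = - \frac{0 \left(14 + 9\right)}{7} = - \frac{0 \cdot 23}{7} = \left(- \frac{1}{7}\right) 0 = 0$)
$13 \cdot 8 \left(18 + N\right) = 13 \cdot 8 \left(18 + 0\right) = 13 \cdot 8 \cdot 18 = 13 \cdot 144 = 1872$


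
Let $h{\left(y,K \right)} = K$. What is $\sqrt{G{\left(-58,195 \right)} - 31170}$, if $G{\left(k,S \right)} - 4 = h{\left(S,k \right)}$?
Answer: $2 i \sqrt{7806} \approx 176.7 i$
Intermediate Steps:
$G{\left(k,S \right)} = 4 + k$
$\sqrt{G{\left(-58,195 \right)} - 31170} = \sqrt{\left(4 - 58\right) - 31170} = \sqrt{-54 - 31170} = \sqrt{-31224} = 2 i \sqrt{7806}$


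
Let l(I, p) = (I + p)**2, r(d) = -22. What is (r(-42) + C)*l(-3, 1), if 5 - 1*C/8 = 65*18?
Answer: -37368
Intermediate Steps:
C = -9320 (C = 40 - 520*18 = 40 - 8*1170 = 40 - 9360 = -9320)
(r(-42) + C)*l(-3, 1) = (-22 - 9320)*(-3 + 1)**2 = -9342*(-2)**2 = -9342*4 = -37368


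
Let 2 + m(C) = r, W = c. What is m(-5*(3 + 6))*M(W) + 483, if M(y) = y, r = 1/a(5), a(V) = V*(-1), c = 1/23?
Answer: 55534/115 ≈ 482.90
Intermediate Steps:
c = 1/23 ≈ 0.043478
W = 1/23 ≈ 0.043478
a(V) = -V
r = -⅕ (r = 1/(-1*5) = 1/(-5) = 1*(-⅕) = -⅕ ≈ -0.20000)
m(C) = -11/5 (m(C) = -2 - ⅕ = -11/5)
m(-5*(3 + 6))*M(W) + 483 = -11/5*1/23 + 483 = -11/115 + 483 = 55534/115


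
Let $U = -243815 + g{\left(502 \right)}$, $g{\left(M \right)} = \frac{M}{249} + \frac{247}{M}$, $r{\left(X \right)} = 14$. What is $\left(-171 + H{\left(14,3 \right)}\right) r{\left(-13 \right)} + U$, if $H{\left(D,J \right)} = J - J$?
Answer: $- \frac{30775319075}{124998} \approx -2.4621 \cdot 10^{5}$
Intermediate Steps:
$H{\left(D,J \right)} = 0$
$g{\left(M \right)} = \frac{247}{M} + \frac{M}{249}$ ($g{\left(M \right)} = M \frac{1}{249} + \frac{247}{M} = \frac{M}{249} + \frac{247}{M} = \frac{247}{M} + \frac{M}{249}$)
$U = - \frac{30476073863}{124998}$ ($U = -243815 + \left(\frac{247}{502} + \frac{1}{249} \cdot 502\right) = -243815 + \left(247 \cdot \frac{1}{502} + \frac{502}{249}\right) = -243815 + \left(\frac{247}{502} + \frac{502}{249}\right) = -243815 + \frac{313507}{124998} = - \frac{30476073863}{124998} \approx -2.4381 \cdot 10^{5}$)
$\left(-171 + H{\left(14,3 \right)}\right) r{\left(-13 \right)} + U = \left(-171 + 0\right) 14 - \frac{30476073863}{124998} = \left(-171\right) 14 - \frac{30476073863}{124998} = -2394 - \frac{30476073863}{124998} = - \frac{30775319075}{124998}$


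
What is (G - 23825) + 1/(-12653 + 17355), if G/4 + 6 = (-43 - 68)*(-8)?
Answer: -95436493/4702 ≈ -20297.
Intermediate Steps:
G = 3528 (G = -24 + 4*((-43 - 68)*(-8)) = -24 + 4*(-111*(-8)) = -24 + 4*888 = -24 + 3552 = 3528)
(G - 23825) + 1/(-12653 + 17355) = (3528 - 23825) + 1/(-12653 + 17355) = -20297 + 1/4702 = -95436493/4702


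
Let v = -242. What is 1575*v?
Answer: -381150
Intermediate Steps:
1575*v = 1575*(-242) = -381150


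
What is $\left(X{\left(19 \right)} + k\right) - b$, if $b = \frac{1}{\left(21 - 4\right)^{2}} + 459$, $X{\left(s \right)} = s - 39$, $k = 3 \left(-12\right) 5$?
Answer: $- \frac{190452}{289} \approx -659.0$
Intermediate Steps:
$k = -180$ ($k = \left(-36\right) 5 = -180$)
$X{\left(s \right)} = -39 + s$
$b = \frac{132652}{289}$ ($b = \frac{1}{17^{2}} + 459 = \frac{1}{289} + 459 = \frac{132652}{289} \approx 459.0$)
$\left(X{\left(19 \right)} + k\right) - b = \left(\left(-39 + 19\right) - 180\right) - \frac{132652}{289} = \left(-20 - 180\right) - \frac{132652}{289} = -200 - \frac{132652}{289} = - \frac{190452}{289}$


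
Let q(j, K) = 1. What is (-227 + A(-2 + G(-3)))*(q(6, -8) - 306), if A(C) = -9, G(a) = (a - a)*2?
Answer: 71980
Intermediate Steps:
G(a) = 0 (G(a) = 0*2 = 0)
(-227 + A(-2 + G(-3)))*(q(6, -8) - 306) = (-227 - 9)*(1 - 306) = -236*(-305) = 71980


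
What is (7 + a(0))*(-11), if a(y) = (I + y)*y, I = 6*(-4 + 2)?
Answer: -77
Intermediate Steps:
I = -12 (I = 6*(-2) = -12)
a(y) = y*(-12 + y) (a(y) = (-12 + y)*y = y*(-12 + y))
(7 + a(0))*(-11) = (7 + 0*(-12 + 0))*(-11) = (7 + 0*(-12))*(-11) = (7 + 0)*(-11) = 7*(-11) = -77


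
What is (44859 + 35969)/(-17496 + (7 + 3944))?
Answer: -80828/13545 ≈ -5.9674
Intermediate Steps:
(44859 + 35969)/(-17496 + (7 + 3944)) = 80828/(-17496 + 3951) = 80828/(-13545) = 80828*(-1/13545) = -80828/13545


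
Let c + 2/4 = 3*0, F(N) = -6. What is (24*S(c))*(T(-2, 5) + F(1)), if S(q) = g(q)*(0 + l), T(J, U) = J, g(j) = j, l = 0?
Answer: 0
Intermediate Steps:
c = -½ (c = -½ + 3*0 = -½ + 0 = -½ ≈ -0.50000)
S(q) = 0 (S(q) = q*(0 + 0) = q*0 = 0)
(24*S(c))*(T(-2, 5) + F(1)) = (24*0)*(-2 - 6) = 0*(-8) = 0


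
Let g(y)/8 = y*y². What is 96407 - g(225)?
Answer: -91028593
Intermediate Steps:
g(y) = 8*y³ (g(y) = 8*(y*y²) = 8*y³)
96407 - g(225) = 96407 - 8*225³ = 96407 - 8*11390625 = 96407 - 1*91125000 = 96407 - 91125000 = -91028593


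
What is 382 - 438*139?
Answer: -60500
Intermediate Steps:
382 - 438*139 = 382 - 60882 = -60500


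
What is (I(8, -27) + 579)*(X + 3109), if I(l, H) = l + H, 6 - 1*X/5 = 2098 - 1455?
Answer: -42560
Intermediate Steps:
X = -3185 (X = 30 - 5*(2098 - 1455) = 30 - 5*643 = 30 - 3215 = -3185)
I(l, H) = H + l
(I(8, -27) + 579)*(X + 3109) = ((-27 + 8) + 579)*(-3185 + 3109) = (-19 + 579)*(-76) = 560*(-76) = -42560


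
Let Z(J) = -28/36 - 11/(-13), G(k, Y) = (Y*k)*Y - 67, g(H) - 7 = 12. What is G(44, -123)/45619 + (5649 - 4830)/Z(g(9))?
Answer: 625239187/52136 ≈ 11992.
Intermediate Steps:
g(H) = 19 (g(H) = 7 + 12 = 19)
G(k, Y) = -67 + k*Y² (G(k, Y) = k*Y² - 67 = -67 + k*Y²)
Z(J) = 8/117 (Z(J) = -28*1/36 - 11*(-1/13) = -7/9 + 11/13 = 8/117)
G(44, -123)/45619 + (5649 - 4830)/Z(g(9)) = (-67 + 44*(-123)²)/45619 + (5649 - 4830)/(8/117) = (-67 + 44*15129)*(1/45619) + 819*(117/8) = (-67 + 665676)*(1/45619) + 95823/8 = 665609*(1/45619) + 95823/8 = 95087/6517 + 95823/8 = 625239187/52136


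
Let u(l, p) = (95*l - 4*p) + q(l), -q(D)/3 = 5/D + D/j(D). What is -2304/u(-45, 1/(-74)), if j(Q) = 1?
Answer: 255744/459497 ≈ 0.55657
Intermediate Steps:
q(D) = -15/D - 3*D (q(D) = -3*(5/D + D/1) = -3*(5/D + D*1) = -3*(5/D + D) = -3*(D + 5/D) = -15/D - 3*D)
u(l, p) = -15/l - 4*p + 92*l (u(l, p) = (95*l - 4*p) + (-15/l - 3*l) = (-4*p + 95*l) + (-15/l - 3*l) = -15/l - 4*p + 92*l)
-2304/u(-45, 1/(-74)) = -2304/(-15/(-45) - 4/(-74) + 92*(-45)) = -2304/(-15*(-1/45) - 4*(-1/74) - 4140) = -2304/(⅓ + 2/37 - 4140) = -2304/(-459497/111) = -2304*(-111/459497) = 255744/459497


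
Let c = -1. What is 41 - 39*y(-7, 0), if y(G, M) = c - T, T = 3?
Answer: 197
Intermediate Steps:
y(G, M) = -4 (y(G, M) = -1 - 1*3 = -1 - 3 = -4)
41 - 39*y(-7, 0) = 41 - 39*(-4) = 41 + 156 = 197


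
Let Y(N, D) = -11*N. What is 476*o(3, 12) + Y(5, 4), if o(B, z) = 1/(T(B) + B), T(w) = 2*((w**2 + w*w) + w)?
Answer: -1999/45 ≈ -44.422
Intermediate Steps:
T(w) = 2*w + 4*w**2 (T(w) = 2*((w**2 + w**2) + w) = 2*(2*w**2 + w) = 2*(w + 2*w**2) = 2*w + 4*w**2)
o(B, z) = 1/(B + 2*B*(1 + 2*B)) (o(B, z) = 1/(2*B*(1 + 2*B) + B) = 1/(B + 2*B*(1 + 2*B)))
476*o(3, 12) + Y(5, 4) = 476*(1/(3*(3 + 4*3))) - 11*5 = 476*(1/(3*(3 + 12))) - 55 = 476*((1/3)/15) - 55 = 476*((1/3)*(1/15)) - 55 = 476*(1/45) - 55 = 476/45 - 55 = -1999/45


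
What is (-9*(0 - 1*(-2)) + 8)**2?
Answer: 100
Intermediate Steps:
(-9*(0 - 1*(-2)) + 8)**2 = (-9*(0 + 2) + 8)**2 = (-9*2 + 8)**2 = (-18 + 8)**2 = (-10)**2 = 100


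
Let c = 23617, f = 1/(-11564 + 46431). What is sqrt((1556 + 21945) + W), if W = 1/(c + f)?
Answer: 19*sqrt(11035646330116672195)/411726970 ≈ 153.30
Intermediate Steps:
f = 1/34867 ≈ 2.8680e-5
W = 34867/823453940 (W = 1/(23617 + 1/34867) = 1/(823453940/34867) = 34867/823453940 ≈ 4.2342e-5)
sqrt((1556 + 21945) + W) = sqrt((1556 + 21945) + 34867/823453940) = sqrt(23501 + 34867/823453940) = sqrt(19351991078807/823453940) = 19*sqrt(11035646330116672195)/411726970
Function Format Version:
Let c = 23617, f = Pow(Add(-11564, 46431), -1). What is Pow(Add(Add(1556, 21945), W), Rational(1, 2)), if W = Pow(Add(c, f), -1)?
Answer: Mul(Rational(19, 411726970), Pow(11035646330116672195, Rational(1, 2))) ≈ 153.30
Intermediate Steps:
f = Rational(1, 34867) (f = Pow(34867, -1) = Rational(1, 34867) ≈ 2.8680e-5)
W = Rational(34867, 823453940) (W = Pow(Add(23617, Rational(1, 34867)), -1) = Pow(Rational(823453940, 34867), -1) = Rational(34867, 823453940) ≈ 4.2342e-5)
Pow(Add(Add(1556, 21945), W), Rational(1, 2)) = Pow(Add(Add(1556, 21945), Rational(34867, 823453940)), Rational(1, 2)) = Pow(Add(23501, Rational(34867, 823453940)), Rational(1, 2)) = Pow(Rational(19351991078807, 823453940), Rational(1, 2)) = Mul(Rational(19, 411726970), Pow(11035646330116672195, Rational(1, 2)))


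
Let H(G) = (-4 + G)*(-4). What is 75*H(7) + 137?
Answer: -763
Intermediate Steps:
H(G) = 16 - 4*G
75*H(7) + 137 = 75*(16 - 4*7) + 137 = 75*(16 - 28) + 137 = 75*(-12) + 137 = -900 + 137 = -763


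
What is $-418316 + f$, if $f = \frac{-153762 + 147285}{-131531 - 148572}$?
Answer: $- \frac{117171560071}{280103} \approx -4.1832 \cdot 10^{5}$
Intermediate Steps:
$f = \frac{6477}{280103}$ ($f = - \frac{6477}{-280103} = \left(-6477\right) \left(- \frac{1}{280103}\right) = \frac{6477}{280103} \approx 0.023124$)
$-418316 + f = -418316 + \frac{6477}{280103} = - \frac{117171560071}{280103}$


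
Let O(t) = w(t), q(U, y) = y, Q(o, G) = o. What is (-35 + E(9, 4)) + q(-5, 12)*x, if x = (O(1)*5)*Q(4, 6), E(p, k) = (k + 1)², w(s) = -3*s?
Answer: -730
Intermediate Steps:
E(p, k) = (1 + k)²
O(t) = -3*t
x = -60 (x = (-3*1*5)*4 = -3*5*4 = -15*4 = -60)
(-35 + E(9, 4)) + q(-5, 12)*x = (-35 + (1 + 4)²) + 12*(-60) = (-35 + 5²) - 720 = (-35 + 25) - 720 = -10 - 720 = -730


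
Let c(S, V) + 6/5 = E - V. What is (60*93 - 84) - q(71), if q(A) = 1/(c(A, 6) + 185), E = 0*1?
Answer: 4885939/889 ≈ 5496.0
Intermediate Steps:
E = 0
c(S, V) = -6/5 - V (c(S, V) = -6/5 + (0 - V) = -6/5 - V)
q(A) = 5/889 (q(A) = 1/((-6/5 - 1*6) + 185) = 1/((-6/5 - 6) + 185) = 1/(-36/5 + 185) = 1/(889/5) = 5/889)
(60*93 - 84) - q(71) = (60*93 - 84) - 1*5/889 = (5580 - 84) - 5/889 = 5496 - 5/889 = 4885939/889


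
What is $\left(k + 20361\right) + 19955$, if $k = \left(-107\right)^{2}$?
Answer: $51765$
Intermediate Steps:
$k = 11449$
$\left(k + 20361\right) + 19955 = \left(11449 + 20361\right) + 19955 = 31810 + 19955 = 51765$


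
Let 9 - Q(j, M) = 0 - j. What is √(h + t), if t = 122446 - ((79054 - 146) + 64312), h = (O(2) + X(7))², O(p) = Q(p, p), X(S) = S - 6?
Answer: I*√20630 ≈ 143.63*I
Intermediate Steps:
Q(j, M) = 9 + j (Q(j, M) = 9 - (0 - j) = 9 - (-1)*j = 9 + j)
X(S) = -6 + S
O(p) = 9 + p
h = 144 (h = ((9 + 2) + (-6 + 7))² = (11 + 1)² = 12² = 144)
t = -20774 (t = 122446 - (78908 + 64312) = 122446 - 1*143220 = 122446 - 143220 = -20774)
√(h + t) = √(144 - 20774) = √(-20630) = I*√20630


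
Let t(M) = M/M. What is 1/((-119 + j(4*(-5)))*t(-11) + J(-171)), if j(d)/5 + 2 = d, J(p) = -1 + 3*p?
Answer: -1/743 ≈ -0.0013459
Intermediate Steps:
j(d) = -10 + 5*d
t(M) = 1
1/((-119 + j(4*(-5)))*t(-11) + J(-171)) = 1/((-119 + (-10 + 5*(4*(-5))))*1 + (-1 + 3*(-171))) = 1/((-119 + (-10 + 5*(-20)))*1 + (-1 - 513)) = 1/((-119 + (-10 - 100))*1 - 514) = 1/((-119 - 110)*1 - 514) = 1/(-229*1 - 514) = 1/(-229 - 514) = 1/(-743) = -1/743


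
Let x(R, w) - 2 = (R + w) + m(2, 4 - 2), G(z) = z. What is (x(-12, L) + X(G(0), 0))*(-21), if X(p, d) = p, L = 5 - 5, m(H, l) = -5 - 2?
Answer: 357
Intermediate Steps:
m(H, l) = -7
L = 0
x(R, w) = -5 + R + w (x(R, w) = 2 + ((R + w) - 7) = 2 + (-7 + R + w) = -5 + R + w)
(x(-12, L) + X(G(0), 0))*(-21) = ((-5 - 12 + 0) + 0)*(-21) = (-17 + 0)*(-21) = -17*(-21) = 357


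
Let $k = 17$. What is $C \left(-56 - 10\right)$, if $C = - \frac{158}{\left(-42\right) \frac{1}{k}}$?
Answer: $- \frac{29546}{7} \approx -4220.9$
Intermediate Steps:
$C = \frac{1343}{21}$ ($C = - \frac{158}{\left(-42\right) \frac{1}{17}} = - \frac{158}{- \frac{42}{17}} = \left(-158\right) \left(- \frac{17}{42}\right) = \frac{1343}{21} \approx 63.952$)
$C \left(-56 - 10\right) = \frac{1343 \left(-56 - 10\right)}{21} = \frac{1343}{21} \left(-66\right) = - \frac{29546}{7}$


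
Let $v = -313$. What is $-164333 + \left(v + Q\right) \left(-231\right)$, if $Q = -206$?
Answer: $-44444$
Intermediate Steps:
$-164333 + \left(v + Q\right) \left(-231\right) = -164333 + \left(-313 - 206\right) \left(-231\right) = -164333 - -119889 = -164333 + 119889 = -44444$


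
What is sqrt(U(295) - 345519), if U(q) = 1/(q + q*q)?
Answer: I*sqrt(658626797494570)/43660 ≈ 587.81*I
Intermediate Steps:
U(q) = 1/(q + q**2)
sqrt(U(295) - 345519) = sqrt(1/(295*(1 + 295)) - 345519) = sqrt((1/295)/296 - 345519) = sqrt((1/295)*(1/296) - 345519) = sqrt(1/87320 - 345519) = sqrt(-30170719079/87320) = I*sqrt(658626797494570)/43660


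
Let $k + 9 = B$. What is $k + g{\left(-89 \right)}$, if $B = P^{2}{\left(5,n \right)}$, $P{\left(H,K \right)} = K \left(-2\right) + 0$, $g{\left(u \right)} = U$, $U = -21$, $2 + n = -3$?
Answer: $70$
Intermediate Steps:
$n = -5$ ($n = -2 - 3 = -5$)
$g{\left(u \right)} = -21$
$P{\left(H,K \right)} = - 2 K$ ($P{\left(H,K \right)} = - 2 K + 0 = - 2 K$)
$B = 100$ ($B = \left(\left(-2\right) \left(-5\right)\right)^{2} = 10^{2} = 100$)
$k = 91$ ($k = -9 + 100 = 91$)
$k + g{\left(-89 \right)} = 91 - 21 = 70$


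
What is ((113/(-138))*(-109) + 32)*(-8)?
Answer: -66932/69 ≈ -970.03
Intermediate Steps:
((113/(-138))*(-109) + 32)*(-8) = ((113*(-1/138))*(-109) + 32)*(-8) = (-113/138*(-109) + 32)*(-8) = (12317/138 + 32)*(-8) = (16733/138)*(-8) = -66932/69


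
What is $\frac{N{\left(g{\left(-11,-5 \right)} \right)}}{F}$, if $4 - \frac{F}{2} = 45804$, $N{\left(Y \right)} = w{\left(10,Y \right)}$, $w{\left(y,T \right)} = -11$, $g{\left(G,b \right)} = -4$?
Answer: $\frac{11}{91600} \approx 0.00012009$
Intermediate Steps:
$N{\left(Y \right)} = -11$
$F = -91600$ ($F = 8 - 91608 = -91600$)
$\frac{N{\left(g{\left(-11,-5 \right)} \right)}}{F} = - \frac{11}{-91600} = \left(-11\right) \left(- \frac{1}{91600}\right) = \frac{11}{91600}$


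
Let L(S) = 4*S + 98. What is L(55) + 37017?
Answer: 37335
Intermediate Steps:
L(S) = 98 + 4*S
L(55) + 37017 = (98 + 4*55) + 37017 = (98 + 220) + 37017 = 318 + 37017 = 37335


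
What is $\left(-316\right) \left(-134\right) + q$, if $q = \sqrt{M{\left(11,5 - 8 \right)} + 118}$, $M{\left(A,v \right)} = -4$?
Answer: $42344 + \sqrt{114} \approx 42355.0$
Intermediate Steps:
$q = \sqrt{114}$ ($q = \sqrt{-4 + 118} = \sqrt{114} \approx 10.677$)
$\left(-316\right) \left(-134\right) + q = \left(-316\right) \left(-134\right) + \sqrt{114} = 42344 + \sqrt{114}$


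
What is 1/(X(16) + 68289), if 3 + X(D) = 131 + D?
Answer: 1/68433 ≈ 1.4613e-5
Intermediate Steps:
X(D) = 128 + D (X(D) = -3 + (131 + D) = 128 + D)
1/(X(16) + 68289) = 1/((128 + 16) + 68289) = 1/(144 + 68289) = 1/68433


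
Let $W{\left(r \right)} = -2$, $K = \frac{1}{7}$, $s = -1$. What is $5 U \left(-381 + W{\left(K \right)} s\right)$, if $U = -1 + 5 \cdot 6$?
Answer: $-54955$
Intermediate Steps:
$K = \frac{1}{7} \approx 0.14286$
$U = 29$ ($U = -1 + 30 = 29$)
$5 U \left(-381 + W{\left(K \right)} s\right) = 5 \cdot 29 \left(-381 - -2\right) = 145 \left(-381 + 2\right) = 145 \left(-379\right) = -54955$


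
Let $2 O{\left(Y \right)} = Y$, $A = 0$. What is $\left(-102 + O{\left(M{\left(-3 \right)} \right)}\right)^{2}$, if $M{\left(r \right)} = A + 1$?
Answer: $\frac{41209}{4} \approx 10302.0$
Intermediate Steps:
$M{\left(r \right)} = 1$ ($M{\left(r \right)} = 0 + 1 = 1$)
$O{\left(Y \right)} = \frac{Y}{2}$
$\left(-102 + O{\left(M{\left(-3 \right)} \right)}\right)^{2} = \left(-102 + \frac{1}{2} \cdot 1\right)^{2} = \left(-102 + \frac{1}{2}\right)^{2} = \left(- \frac{203}{2}\right)^{2} = \frac{41209}{4}$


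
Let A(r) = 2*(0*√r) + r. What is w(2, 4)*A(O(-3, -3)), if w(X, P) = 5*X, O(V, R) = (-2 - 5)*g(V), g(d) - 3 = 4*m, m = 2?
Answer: -770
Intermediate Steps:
g(d) = 11 (g(d) = 3 + 4*2 = 3 + 8 = 11)
O(V, R) = -77 (O(V, R) = (-2 - 5)*11 = -7*11 = -77)
A(r) = r (A(r) = 2*0 + r = 0 + r = r)
w(2, 4)*A(O(-3, -3)) = (5*2)*(-77) = 10*(-77) = -770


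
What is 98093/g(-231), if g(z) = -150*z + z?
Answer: 98093/34419 ≈ 2.8500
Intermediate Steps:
g(z) = -149*z
98093/g(-231) = 98093/((-149*(-231))) = 98093/34419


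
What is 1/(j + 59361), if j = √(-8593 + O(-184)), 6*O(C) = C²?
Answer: 178083/10571193814 - I*√26553/10571193814 ≈ 1.6846e-5 - 1.5415e-8*I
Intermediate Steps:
O(C) = C²/6
j = I*√26553/3 (j = √(-8593 + (⅙)*(-184)²) = √(-8593 + (⅙)*33856) = √(-8593 + 16928/3) = √(-8851/3) = I*√26553/3 ≈ 54.317*I)
1/(j + 59361) = 1/(I*√26553/3 + 59361) = 1/(59361 + I*√26553/3)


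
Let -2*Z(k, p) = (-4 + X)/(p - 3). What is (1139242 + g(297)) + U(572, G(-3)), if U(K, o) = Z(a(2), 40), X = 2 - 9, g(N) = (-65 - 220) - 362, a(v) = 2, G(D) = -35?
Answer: 84256041/74 ≈ 1.1386e+6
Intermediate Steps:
g(N) = -647 (g(N) = -285 - 362 = -647)
X = -7
Z(k, p) = 11/(2*(-3 + p)) (Z(k, p) = -(-4 - 7)/(2*(p - 3)) = -(-11)/(2*(-3 + p)) = 11/(2*(-3 + p)))
U(K, o) = 11/74 (U(K, o) = 11/(2*(-3 + 40)) = (11/2)/37 = (11/2)*(1/37) = 11/74)
(1139242 + g(297)) + U(572, G(-3)) = (1139242 - 647) + 11/74 = 1138595 + 11/74 = 84256041/74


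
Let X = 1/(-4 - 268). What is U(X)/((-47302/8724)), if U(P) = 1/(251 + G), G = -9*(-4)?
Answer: -4362/6787837 ≈ -0.00064262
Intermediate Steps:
X = -1/272 (X = 1/(-272) = -1/272 ≈ -0.0036765)
G = 36
U(P) = 1/287 (U(P) = 1/(251 + 36) = 1/287)
U(X)/((-47302/8724)) = 1/(287*((-47302/8724))) = 1/(287*((-47302*1/8724))) = 1/(287*(-23651/4362)) = (1/287)*(-4362/23651) = -4362/6787837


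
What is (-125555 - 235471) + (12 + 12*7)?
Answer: -360930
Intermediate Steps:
(-125555 - 235471) + (12 + 12*7) = -361026 + (12 + 84) = -361026 + 96 = -360930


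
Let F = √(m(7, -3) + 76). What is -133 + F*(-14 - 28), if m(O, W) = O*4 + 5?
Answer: -133 - 42*√109 ≈ -571.49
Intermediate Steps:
m(O, W) = 5 + 4*O (m(O, W) = 4*O + 5 = 5 + 4*O)
F = √109 (F = √((5 + 4*7) + 76) = √((5 + 28) + 76) = √(33 + 76) = √109 ≈ 10.440)
-133 + F*(-14 - 28) = -133 + √109*(-14 - 28) = -133 + √109*(-42) = -133 - 42*√109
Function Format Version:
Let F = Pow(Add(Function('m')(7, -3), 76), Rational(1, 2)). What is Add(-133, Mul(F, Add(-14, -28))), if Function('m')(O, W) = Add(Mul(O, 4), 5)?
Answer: Add(-133, Mul(-42, Pow(109, Rational(1, 2)))) ≈ -571.49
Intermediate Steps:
Function('m')(O, W) = Add(5, Mul(4, O)) (Function('m')(O, W) = Add(Mul(4, O), 5) = Add(5, Mul(4, O)))
F = Pow(109, Rational(1, 2)) (F = Pow(Add(Add(5, Mul(4, 7)), 76), Rational(1, 2)) = Pow(Add(Add(5, 28), 76), Rational(1, 2)) = Pow(Add(33, 76), Rational(1, 2)) = Pow(109, Rational(1, 2)) ≈ 10.440)
Add(-133, Mul(F, Add(-14, -28))) = Add(-133, Mul(Pow(109, Rational(1, 2)), Add(-14, -28))) = Add(-133, Mul(Pow(109, Rational(1, 2)), -42)) = Add(-133, Mul(-42, Pow(109, Rational(1, 2))))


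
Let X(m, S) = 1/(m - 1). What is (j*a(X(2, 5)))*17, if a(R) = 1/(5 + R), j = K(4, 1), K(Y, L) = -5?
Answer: -85/6 ≈ -14.167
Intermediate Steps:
X(m, S) = 1/(-1 + m)
j = -5
(j*a(X(2, 5)))*17 = -5/(5 + 1/(-1 + 2))*17 = -5/(5 + 1/1)*17 = -5/(5 + 1)*17 = -5/6*17 = -85/6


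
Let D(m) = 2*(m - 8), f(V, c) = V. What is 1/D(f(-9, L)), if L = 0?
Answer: -1/34 ≈ -0.029412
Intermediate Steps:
D(m) = -16 + 2*m (D(m) = 2*(-8 + m) = -16 + 2*m)
1/D(f(-9, L)) = 1/(-16 + 2*(-9)) = 1/(-16 - 18) = 1/(-34) = -1/34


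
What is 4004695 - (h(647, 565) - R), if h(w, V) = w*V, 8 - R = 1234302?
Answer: 2404846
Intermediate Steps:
R = -1234294 (R = 8 - 1*1234302 = 8 - 1234302 = -1234294)
h(w, V) = V*w
4004695 - (h(647, 565) - R) = 4004695 - (565*647 - 1*(-1234294)) = 4004695 - (365555 + 1234294) = 4004695 - 1*1599849 = 4004695 - 1599849 = 2404846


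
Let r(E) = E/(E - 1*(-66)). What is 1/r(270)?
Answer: 56/45 ≈ 1.2444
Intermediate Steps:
r(E) = E/(66 + E) (r(E) = E/(E + 66) = E/(66 + E))
1/r(270) = 1/(270/(66 + 270)) = 1/(270/336) = 1/(270*(1/336)) = 1/(45/56) = 56/45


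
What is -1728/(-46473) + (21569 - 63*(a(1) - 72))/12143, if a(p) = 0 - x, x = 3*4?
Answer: 423098119/188107213 ≈ 2.2492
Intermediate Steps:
x = 12
a(p) = -12 (a(p) = 0 - 1*12 = 0 - 12 = -12)
-1728/(-46473) + (21569 - 63*(a(1) - 72))/12143 = -1728/(-46473) + (21569 - 63*(-12 - 72))/12143 = -1728*(-1/46473) + (21569 - 63*(-84))*(1/12143) = 576/15491 + (21569 - 1*(-5292))*(1/12143) = 576/15491 + (21569 + 5292)*(1/12143) = 576/15491 + 26861*(1/12143) = 576/15491 + 26861/12143 = 423098119/188107213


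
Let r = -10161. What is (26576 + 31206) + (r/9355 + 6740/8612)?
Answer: 1163799349872/20141315 ≈ 57782.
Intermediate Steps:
(26576 + 31206) + (r/9355 + 6740/8612) = (26576 + 31206) + (-10161/9355 + 6740/8612) = 57782 + (-10161*1/9355 + 6740*(1/8612)) = 57782 + (-10161/9355 + 1685/2153) = 57782 - 6113458/20141315 = 1163799349872/20141315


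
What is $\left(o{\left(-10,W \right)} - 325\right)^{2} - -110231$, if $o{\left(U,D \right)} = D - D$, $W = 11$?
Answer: $215856$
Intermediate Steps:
$o{\left(U,D \right)} = 0$
$\left(o{\left(-10,W \right)} - 325\right)^{2} - -110231 = \left(0 - 325\right)^{2} - -110231 = \left(-325\right)^{2} + 110231 = 105625 + 110231 = 215856$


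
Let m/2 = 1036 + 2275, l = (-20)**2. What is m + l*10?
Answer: 10622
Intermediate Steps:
l = 400
m = 6622 (m = 2*(1036 + 2275) = 2*3311 = 6622)
m + l*10 = 6622 + 400*10 = 6622 + 4000 = 10622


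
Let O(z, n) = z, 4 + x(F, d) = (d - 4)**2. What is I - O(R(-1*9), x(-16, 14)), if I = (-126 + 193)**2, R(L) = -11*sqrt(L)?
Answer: 4489 + 33*I ≈ 4489.0 + 33.0*I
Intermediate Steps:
I = 4489 (I = 67**2 = 4489)
x(F, d) = -4 + (-4 + d)**2 (x(F, d) = -4 + (d - 4)**2 = -4 + (-4 + d)**2)
I - O(R(-1*9), x(-16, 14)) = 4489 - (-11)*sqrt(-1*9) = 4489 - (-11)*sqrt(-9) = 4489 - (-11)*3*I = 4489 - (-33)*I = 4489 + 33*I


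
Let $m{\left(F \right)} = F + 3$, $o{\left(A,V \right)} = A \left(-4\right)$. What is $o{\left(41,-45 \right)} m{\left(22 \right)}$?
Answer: $-4100$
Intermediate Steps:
$o{\left(A,V \right)} = - 4 A$
$m{\left(F \right)} = 3 + F$
$o{\left(41,-45 \right)} m{\left(22 \right)} = \left(-4\right) 41 \left(3 + 22\right) = \left(-164\right) 25 = -4100$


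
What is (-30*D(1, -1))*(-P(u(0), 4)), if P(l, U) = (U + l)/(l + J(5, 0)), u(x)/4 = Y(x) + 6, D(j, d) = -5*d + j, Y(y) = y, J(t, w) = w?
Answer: 210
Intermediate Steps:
D(j, d) = j - 5*d
u(x) = 24 + 4*x (u(x) = 4*(x + 6) = 4*(6 + x) = 24 + 4*x)
P(l, U) = (U + l)/l (P(l, U) = (U + l)/(l + 0) = (U + l)/l)
(-30*D(1, -1))*(-P(u(0), 4)) = (-30*(1 - 5*(-1)))*(-(4 + (24 + 4*0))/(24 + 4*0)) = (-30*(1 + 5))*(-(4 + (24 + 0))/(24 + 0)) = (-30*6)*(-(4 + 24)/24) = -(-180)*(1/24)*28 = -(-180)*7/6 = -180*(-7/6) = 210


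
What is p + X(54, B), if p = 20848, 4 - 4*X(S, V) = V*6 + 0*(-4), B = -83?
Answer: 41947/2 ≈ 20974.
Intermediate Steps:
X(S, V) = 1 - 3*V/2 (X(S, V) = 1 - (V*6 + 0*(-4))/4 = 1 - (6*V + 0)/4 = 1 - 3*V/2)
p + X(54, B) = 20848 + (1 - 3/2*(-83)) = 20848 + (1 + 249/2) = 20848 + 251/2 = 41947/2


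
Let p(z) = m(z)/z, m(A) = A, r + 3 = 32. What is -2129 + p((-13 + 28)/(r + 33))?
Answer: -2128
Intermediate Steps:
r = 29 (r = -3 + 32 = 29)
p(z) = 1 (p(z) = z/z = 1)
-2129 + p((-13 + 28)/(r + 33)) = -2129 + 1 = -2128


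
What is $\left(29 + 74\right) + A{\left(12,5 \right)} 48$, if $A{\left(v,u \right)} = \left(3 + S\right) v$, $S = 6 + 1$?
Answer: $5863$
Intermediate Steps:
$S = 7$
$A{\left(v,u \right)} = 10 v$ ($A{\left(v,u \right)} = \left(3 + 7\right) v = 10 v$)
$\left(29 + 74\right) + A{\left(12,5 \right)} 48 = \left(29 + 74\right) + 10 \cdot 12 \cdot 48 = 103 + 120 \cdot 48 = 103 + 5760 = 5863$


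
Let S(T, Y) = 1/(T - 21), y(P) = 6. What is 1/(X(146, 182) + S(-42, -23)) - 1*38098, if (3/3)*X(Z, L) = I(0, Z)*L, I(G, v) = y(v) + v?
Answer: -66398375375/1742831 ≈ -38098.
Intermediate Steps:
S(T, Y) = 1/(-21 + T)
I(G, v) = 6 + v
X(Z, L) = L*(6 + Z) (X(Z, L) = (6 + Z)*L = L*(6 + Z))
1/(X(146, 182) + S(-42, -23)) - 1*38098 = 1/(182*(6 + 146) + 1/(-21 - 42)) - 1*38098 = 1/(182*152 + 1/(-63)) - 38098 = 1/(27664 - 1/63) - 38098 = 1/(1742831/63) - 38098 = 63/1742831 - 38098 = -66398375375/1742831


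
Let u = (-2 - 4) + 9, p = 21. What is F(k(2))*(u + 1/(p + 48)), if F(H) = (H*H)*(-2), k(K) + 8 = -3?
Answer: -50336/69 ≈ -729.51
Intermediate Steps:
k(K) = -11 (k(K) = -8 - 3 = -11)
F(H) = -2*H² (F(H) = H²*(-2) = -2*H²)
u = 3 (u = -6 + 9 = 3)
F(k(2))*(u + 1/(p + 48)) = (-2*(-11)²)*(3 + 1/(21 + 48)) = (-2*121)*(3 + 1/69) = -242*(3 + 1/69) = -242*208/69 = -50336/69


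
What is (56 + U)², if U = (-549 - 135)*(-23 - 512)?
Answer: 133953072016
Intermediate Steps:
U = 365940 (U = -684*(-535) = 365940)
(56 + U)² = (56 + 365940)² = 365996² = 133953072016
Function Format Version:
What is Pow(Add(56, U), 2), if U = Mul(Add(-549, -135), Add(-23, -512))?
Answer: 133953072016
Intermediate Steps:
U = 365940 (U = Mul(-684, -535) = 365940)
Pow(Add(56, U), 2) = Pow(Add(56, 365940), 2) = Pow(365996, 2) = 133953072016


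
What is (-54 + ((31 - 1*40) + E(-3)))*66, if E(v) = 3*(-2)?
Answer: -4554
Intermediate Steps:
E(v) = -6
(-54 + ((31 - 1*40) + E(-3)))*66 = (-54 + ((31 - 1*40) - 6))*66 = (-54 + ((31 - 40) - 6))*66 = (-54 + (-9 - 6))*66 = (-54 - 15)*66 = -69*66 = -4554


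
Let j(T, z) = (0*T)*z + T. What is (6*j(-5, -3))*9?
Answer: -270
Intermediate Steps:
j(T, z) = T (j(T, z) = 0*z + T = 0 + T = T)
(6*j(-5, -3))*9 = (6*(-5))*9 = -30*9 = -270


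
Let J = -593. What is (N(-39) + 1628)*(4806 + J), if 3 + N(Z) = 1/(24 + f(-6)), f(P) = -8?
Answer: 109542213/16 ≈ 6.8464e+6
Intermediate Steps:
N(Z) = -47/16 (N(Z) = -3 + 1/(24 - 8) = -3 + 1/16 = -47/16)
(N(-39) + 1628)*(4806 + J) = (-47/16 + 1628)*(4806 - 593) = (26001/16)*4213 = 109542213/16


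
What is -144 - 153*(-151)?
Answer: 22959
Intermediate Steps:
-144 - 153*(-151) = -144 + 23103 = 22959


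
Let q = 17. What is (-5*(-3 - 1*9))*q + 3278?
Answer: 4298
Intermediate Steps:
(-5*(-3 - 1*9))*q + 3278 = -5*(-3 - 1*9)*17 + 3278 = -5*(-3 - 9)*17 + 3278 = -5*(-12)*17 + 3278 = 60*17 + 3278 = 1020 + 3278 = 4298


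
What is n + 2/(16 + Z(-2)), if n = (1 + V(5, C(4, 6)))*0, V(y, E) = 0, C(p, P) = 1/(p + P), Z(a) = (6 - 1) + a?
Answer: 2/19 ≈ 0.10526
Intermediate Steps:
Z(a) = 5 + a
C(p, P) = 1/(P + p)
n = 0 (n = (1 + 0)*0 = 1*0 = 0)
n + 2/(16 + Z(-2)) = 0 + 2/(16 + (5 - 2)) = 0 + 2/(16 + 3) = 0 + 2/19 = 2/19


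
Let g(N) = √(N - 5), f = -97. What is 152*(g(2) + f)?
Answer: -14744 + 152*I*√3 ≈ -14744.0 + 263.27*I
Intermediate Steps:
g(N) = √(-5 + N)
152*(g(2) + f) = 152*(√(-5 + 2) - 97) = 152*(√(-3) - 97) = 152*(I*√3 - 97) = 152*(-97 + I*√3) = -14744 + 152*I*√3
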